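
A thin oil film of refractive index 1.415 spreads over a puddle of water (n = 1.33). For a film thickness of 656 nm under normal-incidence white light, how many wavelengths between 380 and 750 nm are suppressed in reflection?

2

Ray reflecting at the top interface goes from n = 1.0 toward n = 1.415: a half-wave phase shift.
Bottom surface (1.415 → 1.33): reflection off a lower-index medium gives no phase shift.
Net: one phase inversion between the two reflected rays.
For dark reflection here: 2 n t = m λ.
λ = 2 n t / m = 1856 / m nm.
m=2: 928 nm (IR); m=3: 619 nm (visible); m=4: 464 nm (visible); m=5: 371 nm (UV).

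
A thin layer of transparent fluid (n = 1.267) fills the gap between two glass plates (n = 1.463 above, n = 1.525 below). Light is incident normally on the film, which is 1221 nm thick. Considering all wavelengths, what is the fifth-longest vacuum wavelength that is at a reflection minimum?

At the upper boundary (n = 1.463 to n = 1.267) the reflected ray undergoes no phase shift.
Bottom surface (1.267 → 1.525): reflection off a higher-index medium gives a half-wave phase shift.
Net: one phase inversion between the two reflected rays.
With one net inversion, destructive interference in reflection requires 2 n t = m λ.
λ = 2 n t / m. The fifth-longest wavelength is m = 5: λ = 2 × 1.267 × 1221 / 5.00 = 619 nm.

619 nm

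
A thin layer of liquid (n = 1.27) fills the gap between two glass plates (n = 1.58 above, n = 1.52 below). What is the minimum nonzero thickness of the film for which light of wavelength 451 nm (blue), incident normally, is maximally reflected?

88.8 nm

Top surface (1.58 → 1.27): reflection off a lower-index medium gives no phase shift.
Ray reflecting at the bottom interface goes from n = 1.27 toward n = 1.52: a half-wave phase shift.
Exactly one π shift → a net half-wave offset.
For maximum reflection here: 2 n t = (m + ½) λ.
Minimum at m = 0: t = λ / (4 n) = 451 / (4 × 1.27) = 88.8 nm.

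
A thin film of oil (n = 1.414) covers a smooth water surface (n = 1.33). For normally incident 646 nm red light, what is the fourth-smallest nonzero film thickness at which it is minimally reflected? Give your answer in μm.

At the upper boundary (n = 1.0 to n = 1.414) the reflected ray undergoes a half-wave phase shift.
Bottom surface (1.414 → 1.33): reflection off a lower-index medium gives no phase shift.
The two reflections differ by half a wavelength.
So the condition for destructive reflection is 2 n t = m λ.
The fourth-smallest nonzero thickness corresponds to m = 4: t = m λ / (2 n) = 4.00 × 646 / (2 × 1.414) = 914 nm.

0.914 μm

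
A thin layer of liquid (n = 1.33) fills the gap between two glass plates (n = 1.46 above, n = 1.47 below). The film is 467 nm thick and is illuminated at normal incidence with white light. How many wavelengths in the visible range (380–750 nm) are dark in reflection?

2

Top surface (1.46 → 1.33): reflection off a lower-index medium gives no phase shift.
Ray reflecting at the bottom interface goes from n = 1.33 toward n = 1.47: a half-wave phase shift.
Exactly one π shift → a net half-wave offset.
For weak reflection here: 2 n t = m λ.
λ = 2 n t / m = 1242 / m nm.
m=1: 1242 nm (IR); m=2: 621 nm (visible); m=3: 414 nm (visible); m=4: 311 nm (UV).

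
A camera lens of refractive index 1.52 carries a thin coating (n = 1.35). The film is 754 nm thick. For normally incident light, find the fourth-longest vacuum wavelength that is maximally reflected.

509 nm

Ray reflecting at the top interface goes from n = 1.0 toward n = 1.35: a half-wave phase shift.
At the lower boundary (n = 1.35 to n = 1.52) the reflected ray undergoes a half-wave phase shift.
Net: no relative phase inversion (both shifts match).
With no net inversion, constructive interference in reflection requires 2 n t = m λ.
λ = 2 n t / m. The fourth-longest wavelength is m = 4: λ = 2 × 1.35 × 754 / 4.00 = 509 nm.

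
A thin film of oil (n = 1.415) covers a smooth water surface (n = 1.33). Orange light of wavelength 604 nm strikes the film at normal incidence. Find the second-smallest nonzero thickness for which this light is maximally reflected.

320 nm

Ray reflecting at the top interface goes from n = 1.0 toward n = 1.415: a half-wave phase shift.
Bottom surface (1.415 → 1.33): reflection off a lower-index medium gives no phase shift.
Net: one phase inversion between the two reflected rays.
For maximum reflection here: 2 n t = (m + ½) λ.
The second-smallest nonzero thickness corresponds to m = 1: t = (m + ½) λ / (2 n) = 1.50 × 604 / (2 × 1.415) = 320 nm.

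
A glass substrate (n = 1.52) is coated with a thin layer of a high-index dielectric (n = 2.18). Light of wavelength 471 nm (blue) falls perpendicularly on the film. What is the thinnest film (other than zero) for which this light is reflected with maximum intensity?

54.0 nm

Top surface (1.0 → 2.18): reflection off a higher-index medium gives a half-wave phase shift.
Ray reflecting at the bottom interface goes from n = 2.18 toward n = 1.52: no phase shift.
Net: one phase inversion between the two reflected rays.
With one net inversion, constructive interference in reflection requires 2 n t = (m + ½) λ.
Minimum at m = 0: t = λ / (4 n) = 471 / (4 × 2.18) = 54.0 nm.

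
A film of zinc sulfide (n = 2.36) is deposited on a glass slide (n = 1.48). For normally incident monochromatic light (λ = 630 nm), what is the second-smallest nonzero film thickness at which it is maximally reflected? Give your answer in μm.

Ray reflecting at the top interface goes from n = 1.0 toward n = 2.36: a half-wave phase shift.
Ray reflecting at the bottom interface goes from n = 2.36 toward n = 1.48: no phase shift.
The two reflections differ by half a wavelength.
With one net inversion, constructive interference in reflection requires 2 n t = (m + ½) λ.
The second-smallest nonzero thickness corresponds to m = 1: t = (m + ½) λ / (2 n) = 1.50 × 630 / (2 × 2.36) = 200 nm.

0.200 μm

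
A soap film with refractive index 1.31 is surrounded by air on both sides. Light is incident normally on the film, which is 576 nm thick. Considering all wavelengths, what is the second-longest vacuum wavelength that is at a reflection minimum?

At the upper boundary (n = 1.0 to n = 1.31) the reflected ray undergoes a half-wave phase shift.
Ray reflecting at the bottom interface goes from n = 1.31 toward n = 1.0: no phase shift.
The two reflections differ by half a wavelength.
For weak reflection here: 2 n t = m λ.
λ = 2 n t / m. The second-longest wavelength is m = 2: λ = 2 × 1.31 × 576 / 2.00 = 755 nm.

755 nm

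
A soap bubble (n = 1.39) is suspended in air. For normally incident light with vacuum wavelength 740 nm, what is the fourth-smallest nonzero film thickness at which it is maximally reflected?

Ray reflecting at the top interface goes from n = 1.0 toward n = 1.39: a half-wave phase shift.
Bottom surface (1.39 → 1.0): reflection off a lower-index medium gives no phase shift.
Exactly one π shift → a net half-wave offset.
With one net inversion, constructive interference in reflection requires 2 n t = (m + ½) λ.
The fourth-smallest nonzero thickness corresponds to m = 3: t = (m + ½) λ / (2 n) = 3.50 × 740 / (2 × 1.39) = 932 nm.

932 nm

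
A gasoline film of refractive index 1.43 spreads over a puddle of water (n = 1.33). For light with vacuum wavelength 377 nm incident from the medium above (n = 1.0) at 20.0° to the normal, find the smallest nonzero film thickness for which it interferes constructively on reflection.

67.9 nm

Top surface (1.0 → 1.43): reflection off a higher-index medium gives a half-wave phase shift.
At the lower boundary (n = 1.43 to n = 1.33) the reflected ray undergoes no phase shift.
The two reflections differ by half a wavelength.
For strong reflection here: 2 n t cos θ_r = (m + ½) λ.
Snell's law: 1.0 sin 20.0° = 1.43 sin θ_r → sin θ_r = 0.239, cos θ_r = 0.971.
Minimum at m = 0: t = λ / (4 n cos θ_r) = 377 / (4 × 1.43 × 0.971) = 67.9 nm.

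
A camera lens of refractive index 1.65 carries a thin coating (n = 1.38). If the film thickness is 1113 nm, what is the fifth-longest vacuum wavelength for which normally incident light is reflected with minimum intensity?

683 nm

Top surface (1.0 → 1.38): reflection off a higher-index medium gives a half-wave phase shift.
At the lower boundary (n = 1.38 to n = 1.65) the reflected ray undergoes a half-wave phase shift.
Net: no relative phase inversion (both shifts match).
For weak reflection here: 2 n t = (m + ½) λ.
λ = 2 n t / (m + ½). The fifth-longest wavelength is m = 4: λ = 2 × 1.38 × 1113 / 4.50 = 683 nm.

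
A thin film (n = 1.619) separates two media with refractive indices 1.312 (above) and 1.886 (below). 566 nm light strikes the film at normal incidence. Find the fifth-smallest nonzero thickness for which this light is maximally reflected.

At the upper boundary (n = 1.312 to n = 1.619) the reflected ray undergoes a half-wave phase shift.
At the lower boundary (n = 1.619 to n = 1.886) the reflected ray undergoes a half-wave phase shift.
Net: no relative phase inversion (both shifts match).
So the condition for constructive reflection is 2 n t = m λ.
The fifth-smallest nonzero thickness corresponds to m = 5: t = m λ / (2 n) = 5.00 × 566 / (2 × 1.619) = 874 nm.

874 nm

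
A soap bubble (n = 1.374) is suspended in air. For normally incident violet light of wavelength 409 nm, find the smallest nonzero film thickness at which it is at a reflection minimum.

At the upper boundary (n = 1.0 to n = 1.374) the reflected ray undergoes a half-wave phase shift.
Ray reflecting at the bottom interface goes from n = 1.374 toward n = 1.0: no phase shift.
Net: one phase inversion between the two reflected rays.
With one net inversion, destructive interference in reflection requires 2 n t = m λ.
Minimum nonzero at m = 1: t = λ / (2 n) = 409 / (2 × 1.374) = 149 nm.

149 nm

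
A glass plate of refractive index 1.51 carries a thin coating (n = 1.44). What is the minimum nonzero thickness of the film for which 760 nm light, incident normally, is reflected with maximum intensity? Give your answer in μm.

0.264 μm

At the upper boundary (n = 1.0 to n = 1.44) the reflected ray undergoes a half-wave phase shift.
Bottom surface (1.44 → 1.51): reflection off a higher-index medium gives a half-wave phase shift.
Net: no relative phase inversion (both shifts match).
With no net inversion, constructive interference in reflection requires 2 n t = m λ.
Minimum nonzero at m = 1: t = λ / (2 n) = 760 / (2 × 1.44) = 264 nm.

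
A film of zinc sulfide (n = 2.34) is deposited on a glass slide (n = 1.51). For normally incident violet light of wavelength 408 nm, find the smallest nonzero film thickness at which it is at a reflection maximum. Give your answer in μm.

At the upper boundary (n = 1.0 to n = 2.34) the reflected ray undergoes a half-wave phase shift.
At the lower boundary (n = 2.34 to n = 1.51) the reflected ray undergoes no phase shift.
The two reflections differ by half a wavelength.
So the condition for constructive reflection is 2 n t = (m + ½) λ.
Minimum at m = 0: t = λ / (4 n) = 408 / (4 × 2.34) = 43.6 nm.

0.0436 μm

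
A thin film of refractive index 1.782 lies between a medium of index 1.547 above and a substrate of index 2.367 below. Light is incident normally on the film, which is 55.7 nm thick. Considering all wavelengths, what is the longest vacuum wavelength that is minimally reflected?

At the upper boundary (n = 1.547 to n = 1.782) the reflected ray undergoes a half-wave phase shift.
Ray reflecting at the bottom interface goes from n = 1.782 toward n = 2.367: a half-wave phase shift.
Zero or two π shifts → no net half-wave offset.
So the condition for destructive reflection is 2 n t = (m + ½) λ.
λ = 2 n t / (m + ½). The longest wavelength is m = 0: λ = 2 × 1.782 × 55.7 / 0.500 = 397 nm.

397 nm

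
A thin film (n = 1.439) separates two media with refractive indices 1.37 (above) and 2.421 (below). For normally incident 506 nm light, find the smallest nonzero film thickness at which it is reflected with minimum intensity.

87.9 nm

Ray reflecting at the top interface goes from n = 1.37 toward n = 1.439: a half-wave phase shift.
At the lower boundary (n = 1.439 to n = 2.421) the reflected ray undergoes a half-wave phase shift.
Net: no relative phase inversion (both shifts match).
So the condition for destructive reflection is 2 n t = (m + ½) λ.
Minimum at m = 0: t = λ / (4 n) = 506 / (4 × 1.439) = 87.9 nm.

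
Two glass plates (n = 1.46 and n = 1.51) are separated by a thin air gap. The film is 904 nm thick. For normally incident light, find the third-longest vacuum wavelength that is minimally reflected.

Ray reflecting at the top interface goes from n = 1.46 toward n = 1.0: no phase shift.
Bottom surface (1.0 → 1.51): reflection off a higher-index medium gives a half-wave phase shift.
Exactly one π shift → a net half-wave offset.
With one net inversion, destructive interference in reflection requires 2 n t = m λ.
λ = 2 n t / m. The third-longest wavelength is m = 3: λ = 2 × 1.0 × 904 / 3.00 = 603 nm.

603 nm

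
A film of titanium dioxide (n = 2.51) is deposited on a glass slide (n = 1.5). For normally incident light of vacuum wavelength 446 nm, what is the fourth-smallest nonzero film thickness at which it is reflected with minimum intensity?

355 nm

Top surface (1.0 → 2.51): reflection off a higher-index medium gives a half-wave phase shift.
Ray reflecting at the bottom interface goes from n = 2.51 toward n = 1.5: no phase shift.
Exactly one π shift → a net half-wave offset.
So the condition for destructive reflection is 2 n t = m λ.
The fourth-smallest nonzero thickness corresponds to m = 4: t = m λ / (2 n) = 4.00 × 446 / (2 × 2.51) = 355 nm.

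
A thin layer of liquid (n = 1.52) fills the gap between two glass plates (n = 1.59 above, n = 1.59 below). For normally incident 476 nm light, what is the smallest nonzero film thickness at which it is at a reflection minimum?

157 nm

Top surface (1.59 → 1.52): reflection off a lower-index medium gives no phase shift.
At the lower boundary (n = 1.52 to n = 1.59) the reflected ray undergoes a half-wave phase shift.
The two reflections differ by half a wavelength.
For minimum reflection here: 2 n t = m λ.
The smallest nonzero thickness corresponds to m = 1: t = m λ / (2 n) = 1.00 × 476 / (2 × 1.52) = 157 nm.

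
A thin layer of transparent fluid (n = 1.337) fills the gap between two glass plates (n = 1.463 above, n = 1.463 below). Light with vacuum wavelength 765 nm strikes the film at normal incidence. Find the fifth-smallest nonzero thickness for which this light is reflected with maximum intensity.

Ray reflecting at the top interface goes from n = 1.463 toward n = 1.337: no phase shift.
Bottom surface (1.337 → 1.463): reflection off a higher-index medium gives a half-wave phase shift.
Net: one phase inversion between the two reflected rays.
With one net inversion, constructive interference in reflection requires 2 n t = (m + ½) λ.
The fifth-smallest nonzero thickness corresponds to m = 4: t = (m + ½) λ / (2 n) = 4.50 × 765 / (2 × 1.337) = 1287 nm.

1287 nm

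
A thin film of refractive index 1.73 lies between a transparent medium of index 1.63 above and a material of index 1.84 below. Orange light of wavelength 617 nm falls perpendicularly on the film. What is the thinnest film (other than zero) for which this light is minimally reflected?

89.2 nm

At the upper boundary (n = 1.63 to n = 1.73) the reflected ray undergoes a half-wave phase shift.
Ray reflecting at the bottom interface goes from n = 1.73 toward n = 1.84: a half-wave phase shift.
Net: no relative phase inversion (both shifts match).
So the condition for destructive reflection is 2 n t = (m + ½) λ.
Minimum at m = 0: t = λ / (4 n) = 617 / (4 × 1.73) = 89.2 nm.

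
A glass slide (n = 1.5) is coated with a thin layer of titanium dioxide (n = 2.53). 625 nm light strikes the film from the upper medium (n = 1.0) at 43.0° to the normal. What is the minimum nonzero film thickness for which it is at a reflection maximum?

Top surface (1.0 → 2.53): reflection off a higher-index medium gives a half-wave phase shift.
Bottom surface (2.53 → 1.5): reflection off a lower-index medium gives no phase shift.
Exactly one π shift → a net half-wave offset.
So the condition for constructive reflection is 2 n t cos θ_r = (m + ½) λ.
Snell's law: 1.0 sin 43.0° = 2.53 sin θ_r → sin θ_r = 0.270, cos θ_r = 0.963.
Minimum at m = 0: t = λ / (4 n cos θ_r) = 625 / (4 × 2.53 × 0.963) = 64.1 nm.

64.1 nm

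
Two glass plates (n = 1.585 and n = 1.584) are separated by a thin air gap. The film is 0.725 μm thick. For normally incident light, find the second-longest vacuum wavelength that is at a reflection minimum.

725 nm

At the upper boundary (n = 1.585 to n = 1.0) the reflected ray undergoes no phase shift.
Ray reflecting at the bottom interface goes from n = 1.0 toward n = 1.584: a half-wave phase shift.
Net: one phase inversion between the two reflected rays.
For weak reflection here: 2 n t = m λ.
λ = 2 n t / m. The second-longest wavelength is m = 2: λ = 2 × 1.0 × 725 / 2.00 = 725 nm.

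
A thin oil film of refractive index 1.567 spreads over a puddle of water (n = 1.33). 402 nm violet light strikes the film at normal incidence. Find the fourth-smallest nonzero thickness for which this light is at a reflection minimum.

513 nm

Top surface (1.0 → 1.567): reflection off a higher-index medium gives a half-wave phase shift.
Ray reflecting at the bottom interface goes from n = 1.567 toward n = 1.33: no phase shift.
Net: one phase inversion between the two reflected rays.
For minimum reflection here: 2 n t = m λ.
The fourth-smallest nonzero thickness corresponds to m = 4: t = m λ / (2 n) = 4.00 × 402 / (2 × 1.567) = 513 nm.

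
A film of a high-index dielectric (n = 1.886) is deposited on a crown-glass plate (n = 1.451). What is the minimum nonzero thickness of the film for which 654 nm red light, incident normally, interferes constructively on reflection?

At the upper boundary (n = 1.0 to n = 1.886) the reflected ray undergoes a half-wave phase shift.
Ray reflecting at the bottom interface goes from n = 1.886 toward n = 1.451: no phase shift.
Net: one phase inversion between the two reflected rays.
With one net inversion, constructive interference in reflection requires 2 n t = (m + ½) λ.
Minimum at m = 0: t = λ / (4 n) = 654 / (4 × 1.886) = 86.7 nm.

86.7 nm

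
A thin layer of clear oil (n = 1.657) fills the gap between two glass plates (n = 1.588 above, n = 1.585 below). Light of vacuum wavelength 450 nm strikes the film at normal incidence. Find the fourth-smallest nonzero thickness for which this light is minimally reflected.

543 nm

Ray reflecting at the top interface goes from n = 1.588 toward n = 1.657: a half-wave phase shift.
Ray reflecting at the bottom interface goes from n = 1.657 toward n = 1.585: no phase shift.
The two reflections differ by half a wavelength.
For weak reflection here: 2 n t = m λ.
The fourth-smallest nonzero thickness corresponds to m = 4: t = m λ / (2 n) = 4.00 × 450 / (2 × 1.657) = 543 nm.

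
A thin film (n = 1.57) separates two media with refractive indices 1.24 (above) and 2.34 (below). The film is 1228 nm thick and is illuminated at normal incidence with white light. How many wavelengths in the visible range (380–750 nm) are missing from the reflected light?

At the upper boundary (n = 1.24 to n = 1.57) the reflected ray undergoes a half-wave phase shift.
Ray reflecting at the bottom interface goes from n = 1.57 toward n = 2.34: a half-wave phase shift.
Zero or two π shifts → no net half-wave offset.
For minimum reflection here: 2 n t = (m + ½) λ.
λ = 2 n t / (m + ½) = 3856 / (m + ½) nm.
m=4: 857 nm (IR); m=5: 701 nm (visible); m=6: 593 nm (visible); m=7: 514 nm (visible); m=8: 454 nm (visible); m=9: 406 nm (visible); m=10: 367 nm (UV).

5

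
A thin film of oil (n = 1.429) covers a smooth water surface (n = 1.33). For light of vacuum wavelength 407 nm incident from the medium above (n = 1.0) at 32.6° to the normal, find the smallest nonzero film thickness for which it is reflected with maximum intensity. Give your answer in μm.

Ray reflecting at the top interface goes from n = 1.0 toward n = 1.429: a half-wave phase shift.
At the lower boundary (n = 1.429 to n = 1.33) the reflected ray undergoes no phase shift.
Exactly one π shift → a net half-wave offset.
For bright reflection here: 2 n t cos θ_r = (m + ½) λ.
Snell's law: 1.0 sin 32.6° = 1.429 sin θ_r → sin θ_r = 0.377, cos θ_r = 0.926.
Minimum at m = 0: t = λ / (4 n cos θ_r) = 407 / (4 × 1.429 × 0.926) = 76.9 nm.

0.0769 μm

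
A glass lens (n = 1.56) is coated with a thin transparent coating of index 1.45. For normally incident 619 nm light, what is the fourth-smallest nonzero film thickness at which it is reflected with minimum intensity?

747 nm

Ray reflecting at the top interface goes from n = 1.0 toward n = 1.45: a half-wave phase shift.
Bottom surface (1.45 → 1.56): reflection off a higher-index medium gives a half-wave phase shift.
The two reflections carry the same phase change, so no net offset.
For dark reflection here: 2 n t = (m + ½) λ.
The fourth-smallest nonzero thickness corresponds to m = 3: t = (m + ½) λ / (2 n) = 3.50 × 619 / (2 × 1.45) = 747 nm.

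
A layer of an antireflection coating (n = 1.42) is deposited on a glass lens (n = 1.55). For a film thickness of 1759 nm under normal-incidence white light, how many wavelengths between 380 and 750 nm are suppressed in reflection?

Top surface (1.0 → 1.42): reflection off a higher-index medium gives a half-wave phase shift.
At the lower boundary (n = 1.42 to n = 1.55) the reflected ray undergoes a half-wave phase shift.
Net: no relative phase inversion (both shifts match).
For dark reflection here: 2 n t = (m + ½) λ.
λ = 2 n t / (m + ½) = 4996 / (m + ½) nm.
m=6: 769 nm (IR); m=7: 666 nm (visible); m=8: 588 nm (visible); m=9: 526 nm (visible); m=10: 476 nm (visible); m=11: 434 nm (visible); m=12: 400 nm (visible); m=13: 370 nm (UV).

6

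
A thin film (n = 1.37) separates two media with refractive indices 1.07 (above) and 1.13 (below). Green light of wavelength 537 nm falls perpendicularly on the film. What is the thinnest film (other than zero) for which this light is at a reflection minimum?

196 nm

Ray reflecting at the top interface goes from n = 1.07 toward n = 1.37: a half-wave phase shift.
Bottom surface (1.37 → 1.13): reflection off a lower-index medium gives no phase shift.
The two reflections differ by half a wavelength.
So the condition for destructive reflection is 2 n t = m λ.
Minimum nonzero at m = 1: t = λ / (2 n) = 537 / (2 × 1.37) = 196 nm.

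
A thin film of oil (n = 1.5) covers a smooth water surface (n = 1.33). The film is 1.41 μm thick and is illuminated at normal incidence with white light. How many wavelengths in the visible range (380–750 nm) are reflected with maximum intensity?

5

At the upper boundary (n = 1.0 to n = 1.5) the reflected ray undergoes a half-wave phase shift.
Ray reflecting at the bottom interface goes from n = 1.5 toward n = 1.33: no phase shift.
Net: one phase inversion between the two reflected rays.
With one net inversion, constructive interference in reflection requires 2 n t = (m + ½) λ.
λ = 2 n t / (m + ½) = 4230 / (m + ½) nm.
m=5: 769 nm (IR); m=6: 651 nm (visible); m=7: 564 nm (visible); m=8: 498 nm (visible); m=9: 445 nm (visible); m=10: 403 nm (visible); m=11: 368 nm (UV).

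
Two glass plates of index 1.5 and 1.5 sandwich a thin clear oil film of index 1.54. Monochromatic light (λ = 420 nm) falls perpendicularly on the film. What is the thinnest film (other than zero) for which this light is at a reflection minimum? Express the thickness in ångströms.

1364 Å

Top surface (1.5 → 1.54): reflection off a higher-index medium gives a half-wave phase shift.
Ray reflecting at the bottom interface goes from n = 1.54 toward n = 1.5: no phase shift.
The two reflections differ by half a wavelength.
For weak reflection here: 2 n t = m λ.
Minimum nonzero at m = 1: t = λ / (2 n) = 420 / (2 × 1.54) = 136 nm.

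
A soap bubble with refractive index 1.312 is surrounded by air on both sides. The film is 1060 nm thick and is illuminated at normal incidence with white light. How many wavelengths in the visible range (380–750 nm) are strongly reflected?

At the upper boundary (n = 1.0 to n = 1.312) the reflected ray undergoes a half-wave phase shift.
Ray reflecting at the bottom interface goes from n = 1.312 toward n = 1.0: no phase shift.
The two reflections differ by half a wavelength.
For maximum reflection here: 2 n t = (m + ½) λ.
λ = 2 n t / (m + ½) = 2781 / (m + ½) nm.
m=3: 795 nm (IR); m=4: 618 nm (visible); m=5: 506 nm (visible); m=6: 428 nm (visible); m=7: 371 nm (UV).

3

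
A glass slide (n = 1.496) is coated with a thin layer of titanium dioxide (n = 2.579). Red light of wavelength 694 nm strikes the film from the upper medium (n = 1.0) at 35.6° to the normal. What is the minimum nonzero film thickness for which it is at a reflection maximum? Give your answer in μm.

At the upper boundary (n = 1.0 to n = 2.579) the reflected ray undergoes a half-wave phase shift.
At the lower boundary (n = 2.579 to n = 1.496) the reflected ray undergoes no phase shift.
Net: one phase inversion between the two reflected rays.
With one net inversion, constructive interference in reflection requires 2 n t cos θ_r = (m + ½) λ.
Snell's law: 1.0 sin 35.6° = 2.579 sin θ_r → sin θ_r = 0.226, cos θ_r = 0.974.
Minimum at m = 0: t = λ / (4 n cos θ_r) = 694 / (4 × 2.579 × 0.974) = 69.1 nm.

0.0691 μm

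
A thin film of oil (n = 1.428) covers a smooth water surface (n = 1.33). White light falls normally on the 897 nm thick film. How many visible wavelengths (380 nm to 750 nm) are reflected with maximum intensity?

4

Top surface (1.0 → 1.428): reflection off a higher-index medium gives a half-wave phase shift.
Bottom surface (1.428 → 1.33): reflection off a lower-index medium gives no phase shift.
Exactly one π shift → a net half-wave offset.
So the condition for constructive reflection is 2 n t = (m + ½) λ.
λ = 2 n t / (m + ½) = 2562 / (m + ½) nm.
m=2: 1025 nm (IR); m=3: 732 nm (visible); m=4: 569 nm (visible); m=5: 466 nm (visible); m=6: 394 nm (visible); m=7: 342 nm (UV).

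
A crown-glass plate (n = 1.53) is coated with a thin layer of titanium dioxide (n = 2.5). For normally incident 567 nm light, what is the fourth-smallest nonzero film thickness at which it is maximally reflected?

397 nm

Ray reflecting at the top interface goes from n = 1.0 toward n = 2.5: a half-wave phase shift.
At the lower boundary (n = 2.5 to n = 1.53) the reflected ray undergoes no phase shift.
The two reflections differ by half a wavelength.
So the condition for constructive reflection is 2 n t = (m + ½) λ.
The fourth-smallest nonzero thickness corresponds to m = 3: t = (m + ½) λ / (2 n) = 3.50 × 567 / (2 × 2.5) = 397 nm.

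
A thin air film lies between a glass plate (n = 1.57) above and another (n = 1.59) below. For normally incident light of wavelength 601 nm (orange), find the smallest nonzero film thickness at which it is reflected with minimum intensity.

301 nm

Ray reflecting at the top interface goes from n = 1.57 toward n = 1.0: no phase shift.
At the lower boundary (n = 1.0 to n = 1.59) the reflected ray undergoes a half-wave phase shift.
The two reflections differ by half a wavelength.
With one net inversion, destructive interference in reflection requires 2 n t = m λ.
Minimum nonzero at m = 1: t = λ / (2 n) = 601 / (2 × 1.0) = 301 nm.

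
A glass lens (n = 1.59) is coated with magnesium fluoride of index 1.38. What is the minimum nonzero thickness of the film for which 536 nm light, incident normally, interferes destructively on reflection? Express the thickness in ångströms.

At the upper boundary (n = 1.0 to n = 1.38) the reflected ray undergoes a half-wave phase shift.
Ray reflecting at the bottom interface goes from n = 1.38 toward n = 1.59: a half-wave phase shift.
The two reflections carry the same phase change, so no net offset.
So the condition for destructive reflection is 2 n t = (m + ½) λ.
Minimum at m = 0: t = λ / (4 n) = 536 / (4 × 1.38) = 97.1 nm.

971 Å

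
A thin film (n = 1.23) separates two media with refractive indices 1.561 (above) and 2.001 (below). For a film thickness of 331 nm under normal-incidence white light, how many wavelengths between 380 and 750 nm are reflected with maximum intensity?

1

Ray reflecting at the top interface goes from n = 1.561 toward n = 1.23: no phase shift.
Ray reflecting at the bottom interface goes from n = 1.23 toward n = 2.001: a half-wave phase shift.
Exactly one π shift → a net half-wave offset.
So the condition for constructive reflection is 2 n t = (m + ½) λ.
λ = 2 n t / (m + ½) = 814 / (m + ½) nm.
m=0: 1629 nm (IR); m=1: 543 nm (visible); m=2: 326 nm (UV).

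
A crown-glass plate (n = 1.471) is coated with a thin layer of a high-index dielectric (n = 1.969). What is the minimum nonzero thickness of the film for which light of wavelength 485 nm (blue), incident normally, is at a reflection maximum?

61.6 nm

Top surface (1.0 → 1.969): reflection off a higher-index medium gives a half-wave phase shift.
At the lower boundary (n = 1.969 to n = 1.471) the reflected ray undergoes no phase shift.
Net: one phase inversion between the two reflected rays.
So the condition for constructive reflection is 2 n t = (m + ½) λ.
Minimum at m = 0: t = λ / (4 n) = 485 / (4 × 1.969) = 61.6 nm.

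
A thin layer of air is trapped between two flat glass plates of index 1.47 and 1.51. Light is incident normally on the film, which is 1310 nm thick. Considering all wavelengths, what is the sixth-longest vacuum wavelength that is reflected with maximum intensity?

Top surface (1.47 → 1.0): reflection off a lower-index medium gives no phase shift.
Bottom surface (1.0 → 1.51): reflection off a higher-index medium gives a half-wave phase shift.
Net: one phase inversion between the two reflected rays.
With one net inversion, constructive interference in reflection requires 2 n t = (m + ½) λ.
λ = 2 n t / (m + ½). The sixth-longest wavelength is m = 5: λ = 2 × 1.0 × 1310 / 5.50 = 476 nm.

476 nm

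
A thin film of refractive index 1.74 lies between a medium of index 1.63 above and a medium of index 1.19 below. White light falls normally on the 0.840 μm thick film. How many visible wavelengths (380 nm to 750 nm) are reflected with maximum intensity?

4

At the upper boundary (n = 1.63 to n = 1.74) the reflected ray undergoes a half-wave phase shift.
At the lower boundary (n = 1.74 to n = 1.19) the reflected ray undergoes no phase shift.
Exactly one π shift → a net half-wave offset.
So the condition for constructive reflection is 2 n t = (m + ½) λ.
λ = 2 n t / (m + ½) = 2923 / (m + ½) nm.
m=3: 835 nm (IR); m=4: 650 nm (visible); m=5: 531 nm (visible); m=6: 450 nm (visible); m=7: 390 nm (visible); m=8: 344 nm (UV).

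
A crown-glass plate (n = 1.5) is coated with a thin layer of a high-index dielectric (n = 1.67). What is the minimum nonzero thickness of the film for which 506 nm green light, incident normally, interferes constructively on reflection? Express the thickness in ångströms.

757 Å

Top surface (1.0 → 1.67): reflection off a higher-index medium gives a half-wave phase shift.
Bottom surface (1.67 → 1.5): reflection off a lower-index medium gives no phase shift.
Net: one phase inversion between the two reflected rays.
For maximum reflection here: 2 n t = (m + ½) λ.
Minimum at m = 0: t = λ / (4 n) = 506 / (4 × 1.67) = 75.7 nm.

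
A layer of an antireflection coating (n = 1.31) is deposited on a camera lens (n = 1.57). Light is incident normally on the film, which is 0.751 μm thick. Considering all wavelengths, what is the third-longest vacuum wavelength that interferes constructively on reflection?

Ray reflecting at the top interface goes from n = 1.0 toward n = 1.31: a half-wave phase shift.
Bottom surface (1.31 → 1.57): reflection off a higher-index medium gives a half-wave phase shift.
Net: no relative phase inversion (both shifts match).
With no net inversion, constructive interference in reflection requires 2 n t = m λ.
λ = 2 n t / m. The third-longest wavelength is m = 3: λ = 2 × 1.31 × 751 / 3.00 = 656 nm.

656 nm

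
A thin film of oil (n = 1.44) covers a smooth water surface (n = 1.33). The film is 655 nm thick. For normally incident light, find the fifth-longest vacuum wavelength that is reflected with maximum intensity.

419 nm

At the upper boundary (n = 1.0 to n = 1.44) the reflected ray undergoes a half-wave phase shift.
Ray reflecting at the bottom interface goes from n = 1.44 toward n = 1.33: no phase shift.
Exactly one π shift → a net half-wave offset.
For maximum reflection here: 2 n t = (m + ½) λ.
λ = 2 n t / (m + ½). The fifth-longest wavelength is m = 4: λ = 2 × 1.44 × 655 / 4.50 = 419 nm.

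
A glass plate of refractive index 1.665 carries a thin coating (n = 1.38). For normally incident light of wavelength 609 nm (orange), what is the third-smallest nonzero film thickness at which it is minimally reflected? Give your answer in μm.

0.552 μm

Ray reflecting at the top interface goes from n = 1.0 toward n = 1.38: a half-wave phase shift.
At the lower boundary (n = 1.38 to n = 1.665) the reflected ray undergoes a half-wave phase shift.
The two reflections carry the same phase change, so no net offset.
So the condition for destructive reflection is 2 n t = (m + ½) λ.
The third-smallest nonzero thickness corresponds to m = 2: t = (m + ½) λ / (2 n) = 2.50 × 609 / (2 × 1.38) = 552 nm.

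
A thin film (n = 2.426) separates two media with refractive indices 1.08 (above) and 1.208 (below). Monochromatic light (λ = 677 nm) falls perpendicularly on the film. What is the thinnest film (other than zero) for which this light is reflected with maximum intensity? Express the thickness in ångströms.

698 Å

At the upper boundary (n = 1.08 to n = 2.426) the reflected ray undergoes a half-wave phase shift.
At the lower boundary (n = 2.426 to n = 1.208) the reflected ray undergoes no phase shift.
Net: one phase inversion between the two reflected rays.
So the condition for constructive reflection is 2 n t = (m + ½) λ.
Minimum at m = 0: t = λ / (4 n) = 677 / (4 × 2.426) = 69.8 nm.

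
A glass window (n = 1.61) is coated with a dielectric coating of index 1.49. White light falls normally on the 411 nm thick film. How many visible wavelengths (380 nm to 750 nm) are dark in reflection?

1

At the upper boundary (n = 1.0 to n = 1.49) the reflected ray undergoes a half-wave phase shift.
At the lower boundary (n = 1.49 to n = 1.61) the reflected ray undergoes a half-wave phase shift.
The two reflections carry the same phase change, so no net offset.
With no net inversion, destructive interference in reflection requires 2 n t = (m + ½) λ.
λ = 2 n t / (m + ½) = 1225 / (m + ½) nm.
m=1: 817 nm (IR); m=2: 490 nm (visible); m=3: 350 nm (UV).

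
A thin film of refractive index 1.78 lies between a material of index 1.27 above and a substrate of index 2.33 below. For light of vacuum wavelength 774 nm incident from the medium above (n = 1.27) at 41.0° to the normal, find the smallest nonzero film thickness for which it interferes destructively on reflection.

At the upper boundary (n = 1.27 to n = 1.78) the reflected ray undergoes a half-wave phase shift.
Bottom surface (1.78 → 2.33): reflection off a higher-index medium gives a half-wave phase shift.
Zero or two π shifts → no net half-wave offset.
With no net inversion, destructive interference in reflection requires 2 n t cos θ_r = (m + ½) λ.
Snell's law: 1.27 sin 41.0° = 1.78 sin θ_r → sin θ_r = 0.468, cos θ_r = 0.884.
Minimum at m = 0: t = λ / (4 n cos θ_r) = 774 / (4 × 1.78 × 0.884) = 123 nm.

123 nm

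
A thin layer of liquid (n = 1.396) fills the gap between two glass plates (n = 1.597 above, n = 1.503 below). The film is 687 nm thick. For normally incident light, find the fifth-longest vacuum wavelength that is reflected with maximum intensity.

426 nm

At the upper boundary (n = 1.597 to n = 1.396) the reflected ray undergoes no phase shift.
Bottom surface (1.396 → 1.503): reflection off a higher-index medium gives a half-wave phase shift.
The two reflections differ by half a wavelength.
With one net inversion, constructive interference in reflection requires 2 n t = (m + ½) λ.
λ = 2 n t / (m + ½). The fifth-longest wavelength is m = 4: λ = 2 × 1.396 × 687 / 4.50 = 426 nm.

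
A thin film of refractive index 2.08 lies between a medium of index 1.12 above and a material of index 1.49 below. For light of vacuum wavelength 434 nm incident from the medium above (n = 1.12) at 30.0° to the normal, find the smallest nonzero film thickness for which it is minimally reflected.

At the upper boundary (n = 1.12 to n = 2.08) the reflected ray undergoes a half-wave phase shift.
Bottom surface (2.08 → 1.49): reflection off a lower-index medium gives no phase shift.
The two reflections differ by half a wavelength.
So the condition for destructive reflection is 2 n t cos θ_r = m λ.
Snell's law: 1.12 sin 30.0° = 2.08 sin θ_r → sin θ_r = 0.269, cos θ_r = 0.963.
Minimum nonzero at m = 1: t = λ / (2 n cos θ_r) = 434 / (2 × 2.08 × 0.963) = 108 nm.

108 nm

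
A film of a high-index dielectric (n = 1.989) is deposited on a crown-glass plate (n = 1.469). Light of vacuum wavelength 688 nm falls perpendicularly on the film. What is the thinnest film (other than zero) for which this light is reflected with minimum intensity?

At the upper boundary (n = 1.0 to n = 1.989) the reflected ray undergoes a half-wave phase shift.
Ray reflecting at the bottom interface goes from n = 1.989 toward n = 1.469: no phase shift.
Exactly one π shift → a net half-wave offset.
So the condition for destructive reflection is 2 n t = m λ.
Minimum nonzero at m = 1: t = λ / (2 n) = 688 / (2 × 1.989) = 173 nm.

173 nm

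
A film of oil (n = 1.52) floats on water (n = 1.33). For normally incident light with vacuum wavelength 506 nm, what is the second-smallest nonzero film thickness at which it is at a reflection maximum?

Top surface (1.0 → 1.52): reflection off a higher-index medium gives a half-wave phase shift.
At the lower boundary (n = 1.52 to n = 1.33) the reflected ray undergoes no phase shift.
Exactly one π shift → a net half-wave offset.
For strong reflection here: 2 n t = (m + ½) λ.
The second-smallest nonzero thickness corresponds to m = 1: t = (m + ½) λ / (2 n) = 1.50 × 506 / (2 × 1.52) = 250 nm.

250 nm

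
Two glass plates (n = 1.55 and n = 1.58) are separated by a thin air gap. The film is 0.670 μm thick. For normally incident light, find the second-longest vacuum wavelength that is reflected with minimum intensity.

Ray reflecting at the top interface goes from n = 1.55 toward n = 1.0: no phase shift.
At the lower boundary (n = 1.0 to n = 1.58) the reflected ray undergoes a half-wave phase shift.
Net: one phase inversion between the two reflected rays.
With one net inversion, destructive interference in reflection requires 2 n t = m λ.
λ = 2 n t / m. The second-longest wavelength is m = 2: λ = 2 × 1.0 × 670 / 2.00 = 670 nm.

670 nm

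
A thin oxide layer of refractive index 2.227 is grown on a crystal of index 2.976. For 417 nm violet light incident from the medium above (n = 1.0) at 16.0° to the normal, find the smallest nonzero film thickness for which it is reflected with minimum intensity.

47.2 nm

At the upper boundary (n = 1.0 to n = 2.227) the reflected ray undergoes a half-wave phase shift.
Bottom surface (2.227 → 2.976): reflection off a higher-index medium gives a half-wave phase shift.
The two reflections carry the same phase change, so no net offset.
So the condition for destructive reflection is 2 n t cos θ_r = (m + ½) λ.
Snell's law: 1.0 sin 16.0° = 2.227 sin θ_r → sin θ_r = 0.124, cos θ_r = 0.992.
Minimum at m = 0: t = λ / (4 n cos θ_r) = 417 / (4 × 2.227 × 0.992) = 47.2 nm.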